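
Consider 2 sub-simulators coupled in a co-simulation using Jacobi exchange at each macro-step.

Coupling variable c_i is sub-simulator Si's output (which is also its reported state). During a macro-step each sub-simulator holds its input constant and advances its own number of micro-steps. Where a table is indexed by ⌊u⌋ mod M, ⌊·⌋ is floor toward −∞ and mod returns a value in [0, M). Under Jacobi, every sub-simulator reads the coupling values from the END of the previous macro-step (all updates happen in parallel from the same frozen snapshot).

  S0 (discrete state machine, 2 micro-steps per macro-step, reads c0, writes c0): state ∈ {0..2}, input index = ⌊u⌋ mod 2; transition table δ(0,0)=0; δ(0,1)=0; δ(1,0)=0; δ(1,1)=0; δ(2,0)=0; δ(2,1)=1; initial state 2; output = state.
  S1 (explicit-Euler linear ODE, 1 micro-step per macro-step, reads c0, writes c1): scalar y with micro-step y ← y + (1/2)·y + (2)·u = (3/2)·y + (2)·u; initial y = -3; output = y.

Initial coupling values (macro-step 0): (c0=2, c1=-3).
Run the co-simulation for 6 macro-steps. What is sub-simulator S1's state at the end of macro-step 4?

macro 1: S0 reads c0=2 → after 2×micro: 0; S1 reads c0=2 → after 1×micro: -1/2 ⇒ (c0=0, c1=-1/2)
macro 2: S0 reads c0=0 → after 2×micro: 0; S1 reads c0=0 → after 1×micro: -3/4 ⇒ (c0=0, c1=-3/4)
macro 3: S0 reads c0=0 → after 2×micro: 0; S1 reads c0=0 → after 1×micro: -9/8 ⇒ (c0=0, c1=-9/8)
macro 4: S0 reads c0=0 → after 2×micro: 0; S1 reads c0=0 → after 1×micro: -27/16 ⇒ (c0=0, c1=-27/16)
macro 5: S0 reads c0=0 → after 2×micro: 0; S1 reads c0=0 → after 1×micro: -81/32 ⇒ (c0=0, c1=-81/32)
macro 6: S0 reads c0=0 → after 2×micro: 0; S1 reads c0=0 → after 1×micro: -243/64 ⇒ (c0=0, c1=-243/64)

S1 state at macro-step 4 = -27/16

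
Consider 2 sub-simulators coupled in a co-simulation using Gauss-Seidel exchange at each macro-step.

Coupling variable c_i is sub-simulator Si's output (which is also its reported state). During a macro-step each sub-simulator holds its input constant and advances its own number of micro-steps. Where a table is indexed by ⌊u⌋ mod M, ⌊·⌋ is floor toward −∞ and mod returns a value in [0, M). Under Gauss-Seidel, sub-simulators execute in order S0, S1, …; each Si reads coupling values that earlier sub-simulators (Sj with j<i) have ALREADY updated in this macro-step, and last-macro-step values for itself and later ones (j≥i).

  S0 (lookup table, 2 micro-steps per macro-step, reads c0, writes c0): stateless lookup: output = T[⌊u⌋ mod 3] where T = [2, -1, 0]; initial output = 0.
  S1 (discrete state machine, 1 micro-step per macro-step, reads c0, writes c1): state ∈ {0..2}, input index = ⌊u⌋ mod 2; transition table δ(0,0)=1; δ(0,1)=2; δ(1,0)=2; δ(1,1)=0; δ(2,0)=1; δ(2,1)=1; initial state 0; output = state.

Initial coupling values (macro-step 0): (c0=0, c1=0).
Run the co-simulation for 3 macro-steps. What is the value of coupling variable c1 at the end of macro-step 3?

c1 at macro-step 3 = 1

macro 1: S0 reads c0=0 → after 2×micro: 2; S1 reads c0=2 → after 1×micro: 1 ⇒ (c0=2, c1=1)
macro 2: S0 reads c0=2 → after 2×micro: 0; S1 reads c0=0 → after 1×micro: 2 ⇒ (c0=0, c1=2)
macro 3: S0 reads c0=0 → after 2×micro: 2; S1 reads c0=2 → after 1×micro: 1 ⇒ (c0=2, c1=1)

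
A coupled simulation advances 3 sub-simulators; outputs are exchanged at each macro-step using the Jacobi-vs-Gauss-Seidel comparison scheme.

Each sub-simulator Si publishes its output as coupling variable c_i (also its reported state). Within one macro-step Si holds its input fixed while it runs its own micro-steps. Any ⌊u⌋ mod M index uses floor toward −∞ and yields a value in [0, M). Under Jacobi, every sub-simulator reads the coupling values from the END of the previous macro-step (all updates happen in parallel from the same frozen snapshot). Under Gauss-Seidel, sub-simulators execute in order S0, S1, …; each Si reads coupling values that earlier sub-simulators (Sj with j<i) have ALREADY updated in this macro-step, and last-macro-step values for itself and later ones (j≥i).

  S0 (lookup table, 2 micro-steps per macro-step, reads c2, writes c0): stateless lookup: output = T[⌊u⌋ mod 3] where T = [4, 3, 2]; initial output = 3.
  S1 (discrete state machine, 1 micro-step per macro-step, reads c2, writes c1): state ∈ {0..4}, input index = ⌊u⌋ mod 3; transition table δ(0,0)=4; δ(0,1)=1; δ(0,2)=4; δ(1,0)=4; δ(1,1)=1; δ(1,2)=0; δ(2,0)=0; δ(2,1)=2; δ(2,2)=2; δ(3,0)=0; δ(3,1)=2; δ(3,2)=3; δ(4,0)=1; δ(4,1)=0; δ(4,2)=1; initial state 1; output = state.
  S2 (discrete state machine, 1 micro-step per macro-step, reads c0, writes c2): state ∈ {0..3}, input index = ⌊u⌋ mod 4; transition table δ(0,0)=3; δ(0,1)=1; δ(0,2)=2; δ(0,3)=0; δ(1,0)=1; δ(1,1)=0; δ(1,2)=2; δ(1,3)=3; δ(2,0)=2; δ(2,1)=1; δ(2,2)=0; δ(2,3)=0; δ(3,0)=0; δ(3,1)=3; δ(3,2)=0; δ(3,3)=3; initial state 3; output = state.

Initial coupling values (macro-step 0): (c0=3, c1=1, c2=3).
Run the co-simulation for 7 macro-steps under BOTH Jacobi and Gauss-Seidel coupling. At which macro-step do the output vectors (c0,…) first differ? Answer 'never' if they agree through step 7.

first divergence at macro-step: 1

[Jacobi] macro 1: S0 reads c2=3 → after 2×micro: 4; S1 reads c2=3 → after 1×micro: 4; S2 reads c0=3 → after 1×micro: 3 ⇒ (c0=4, c1=4, c2=3)
[Jacobi] macro 2: S0 reads c2=3 → after 2×micro: 4; S1 reads c2=3 → after 1×micro: 1; S2 reads c0=4 → after 1×micro: 0 ⇒ (c0=4, c1=1, c2=0)
[Jacobi] macro 3: S0 reads c2=0 → after 2×micro: 4; S1 reads c2=0 → after 1×micro: 4; S2 reads c0=4 → after 1×micro: 3 ⇒ (c0=4, c1=4, c2=3)
[Jacobi] macro 4: S0 reads c2=3 → after 2×micro: 4; S1 reads c2=3 → after 1×micro: 1; S2 reads c0=4 → after 1×micro: 0 ⇒ (c0=4, c1=1, c2=0)
[Jacobi] macro 5: S0 reads c2=0 → after 2×micro: 4; S1 reads c2=0 → after 1×micro: 4; S2 reads c0=4 → after 1×micro: 3 ⇒ (c0=4, c1=4, c2=3)
[Jacobi] macro 6: S0 reads c2=3 → after 2×micro: 4; S1 reads c2=3 → after 1×micro: 1; S2 reads c0=4 → after 1×micro: 0 ⇒ (c0=4, c1=1, c2=0)
[Jacobi] macro 7: S0 reads c2=0 → after 2×micro: 4; S1 reads c2=0 → after 1×micro: 4; S2 reads c0=4 → after 1×micro: 3 ⇒ (c0=4, c1=4, c2=3)
[Gauss-Seidel] macro 1: S0 reads c2=3 → after 2×micro: 4; S1 reads c2=3 → after 1×micro: 4; S2 reads c0=4 → after 1×micro: 0 ⇒ (c0=4, c1=4, c2=0)
[Gauss-Seidel] macro 2: S0 reads c2=0 → after 2×micro: 4; S1 reads c2=0 → after 1×micro: 1; S2 reads c0=4 → after 1×micro: 3 ⇒ (c0=4, c1=1, c2=3)
[Gauss-Seidel] macro 3: S0 reads c2=3 → after 2×micro: 4; S1 reads c2=3 → after 1×micro: 4; S2 reads c0=4 → after 1×micro: 0 ⇒ (c0=4, c1=4, c2=0)
[Gauss-Seidel] macro 4: S0 reads c2=0 → after 2×micro: 4; S1 reads c2=0 → after 1×micro: 1; S2 reads c0=4 → after 1×micro: 3 ⇒ (c0=4, c1=1, c2=3)
[Gauss-Seidel] macro 5: S0 reads c2=3 → after 2×micro: 4; S1 reads c2=3 → after 1×micro: 4; S2 reads c0=4 → after 1×micro: 0 ⇒ (c0=4, c1=4, c2=0)
[Gauss-Seidel] macro 6: S0 reads c2=0 → after 2×micro: 4; S1 reads c2=0 → after 1×micro: 1; S2 reads c0=4 → after 1×micro: 3 ⇒ (c0=4, c1=1, c2=3)
[Gauss-Seidel] macro 7: S0 reads c2=3 → after 2×micro: 4; S1 reads c2=3 → after 1×micro: 4; S2 reads c0=4 → after 1×micro: 0 ⇒ (c0=4, c1=4, c2=0)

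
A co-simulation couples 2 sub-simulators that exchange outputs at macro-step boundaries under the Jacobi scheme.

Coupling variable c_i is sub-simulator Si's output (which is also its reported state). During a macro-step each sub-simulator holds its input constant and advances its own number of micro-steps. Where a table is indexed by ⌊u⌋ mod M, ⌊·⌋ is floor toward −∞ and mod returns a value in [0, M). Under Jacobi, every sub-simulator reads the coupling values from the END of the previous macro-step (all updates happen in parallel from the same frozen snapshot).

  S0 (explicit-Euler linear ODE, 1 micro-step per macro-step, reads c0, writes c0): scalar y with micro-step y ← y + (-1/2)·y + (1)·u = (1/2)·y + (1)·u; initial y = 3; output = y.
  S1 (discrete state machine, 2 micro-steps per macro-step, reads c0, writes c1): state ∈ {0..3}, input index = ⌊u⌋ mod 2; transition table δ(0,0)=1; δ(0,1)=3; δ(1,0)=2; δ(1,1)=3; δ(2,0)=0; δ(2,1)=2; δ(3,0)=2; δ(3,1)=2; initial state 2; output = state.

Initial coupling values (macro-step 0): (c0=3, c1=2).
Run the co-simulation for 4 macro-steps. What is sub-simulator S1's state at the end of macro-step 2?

macro 1: S0 reads c0=3 → after 1×micro: 9/2; S1 reads c0=3 → after 2×micro: 2 ⇒ (c0=9/2, c1=2)
macro 2: S0 reads c0=9/2 → after 1×micro: 27/4; S1 reads c0=9/2 → after 2×micro: 1 ⇒ (c0=27/4, c1=1)
macro 3: S0 reads c0=27/4 → after 1×micro: 81/8; S1 reads c0=27/4 → after 2×micro: 0 ⇒ (c0=81/8, c1=0)
macro 4: S0 reads c0=81/8 → after 1×micro: 243/16; S1 reads c0=81/8 → after 2×micro: 2 ⇒ (c0=243/16, c1=2)

S1 state at macro-step 2 = 1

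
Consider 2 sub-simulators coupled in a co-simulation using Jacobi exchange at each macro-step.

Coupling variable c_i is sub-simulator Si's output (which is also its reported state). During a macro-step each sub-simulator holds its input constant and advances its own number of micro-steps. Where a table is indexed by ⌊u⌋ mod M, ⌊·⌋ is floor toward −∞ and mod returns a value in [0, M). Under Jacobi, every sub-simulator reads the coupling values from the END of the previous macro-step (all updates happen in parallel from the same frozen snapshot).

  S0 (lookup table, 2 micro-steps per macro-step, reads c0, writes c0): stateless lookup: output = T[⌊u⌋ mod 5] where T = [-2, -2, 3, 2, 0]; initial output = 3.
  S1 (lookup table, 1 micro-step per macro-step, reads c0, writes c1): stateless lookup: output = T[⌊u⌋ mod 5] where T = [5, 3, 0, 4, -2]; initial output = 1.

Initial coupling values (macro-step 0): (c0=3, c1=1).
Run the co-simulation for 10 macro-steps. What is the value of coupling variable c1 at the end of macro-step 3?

macro 1: S0 reads c0=3 → after 2×micro: 2; S1 reads c0=3 → after 1×micro: 4 ⇒ (c0=2, c1=4)
macro 2: S0 reads c0=2 → after 2×micro: 3; S1 reads c0=2 → after 1×micro: 0 ⇒ (c0=3, c1=0)
macro 3: S0 reads c0=3 → after 2×micro: 2; S1 reads c0=3 → after 1×micro: 4 ⇒ (c0=2, c1=4)
macro 4: S0 reads c0=2 → after 2×micro: 3; S1 reads c0=2 → after 1×micro: 0 ⇒ (c0=3, c1=0)
macro 5: S0 reads c0=3 → after 2×micro: 2; S1 reads c0=3 → after 1×micro: 4 ⇒ (c0=2, c1=4)
macro 6: S0 reads c0=2 → after 2×micro: 3; S1 reads c0=2 → after 1×micro: 0 ⇒ (c0=3, c1=0)
macro 7: S0 reads c0=3 → after 2×micro: 2; S1 reads c0=3 → after 1×micro: 4 ⇒ (c0=2, c1=4)
macro 8: S0 reads c0=2 → after 2×micro: 3; S1 reads c0=2 → after 1×micro: 0 ⇒ (c0=3, c1=0)
macro 9: S0 reads c0=3 → after 2×micro: 2; S1 reads c0=3 → after 1×micro: 4 ⇒ (c0=2, c1=4)
macro 10: S0 reads c0=2 → after 2×micro: 3; S1 reads c0=2 → after 1×micro: 0 ⇒ (c0=3, c1=0)

c1 at macro-step 3 = 4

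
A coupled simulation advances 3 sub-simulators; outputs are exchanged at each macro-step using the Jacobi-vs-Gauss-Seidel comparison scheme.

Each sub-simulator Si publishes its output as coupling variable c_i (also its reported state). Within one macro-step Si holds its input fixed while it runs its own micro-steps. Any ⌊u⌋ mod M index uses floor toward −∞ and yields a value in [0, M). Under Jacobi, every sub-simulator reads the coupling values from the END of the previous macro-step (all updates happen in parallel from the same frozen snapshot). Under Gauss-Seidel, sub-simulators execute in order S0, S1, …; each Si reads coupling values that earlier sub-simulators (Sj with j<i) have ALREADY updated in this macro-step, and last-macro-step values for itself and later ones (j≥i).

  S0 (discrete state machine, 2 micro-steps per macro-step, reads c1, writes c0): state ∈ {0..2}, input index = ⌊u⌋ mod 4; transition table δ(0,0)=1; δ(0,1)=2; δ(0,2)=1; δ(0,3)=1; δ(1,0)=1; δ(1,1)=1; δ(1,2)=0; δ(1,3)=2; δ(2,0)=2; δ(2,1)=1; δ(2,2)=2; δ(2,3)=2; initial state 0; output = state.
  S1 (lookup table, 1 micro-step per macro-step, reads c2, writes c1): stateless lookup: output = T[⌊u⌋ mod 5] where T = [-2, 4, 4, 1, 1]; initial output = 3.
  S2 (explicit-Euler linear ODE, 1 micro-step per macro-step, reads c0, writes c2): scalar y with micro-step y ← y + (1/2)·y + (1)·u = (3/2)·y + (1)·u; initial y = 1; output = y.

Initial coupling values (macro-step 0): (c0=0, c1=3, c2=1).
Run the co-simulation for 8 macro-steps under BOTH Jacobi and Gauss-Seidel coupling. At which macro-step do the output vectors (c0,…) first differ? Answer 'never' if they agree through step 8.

[Jacobi] macro 1: S0 reads c1=3 → after 2×micro: 2; S1 reads c2=1 → after 1×micro: 4; S2 reads c0=0 → after 1×micro: 3/2 ⇒ (c0=2, c1=4, c2=3/2)
[Jacobi] macro 2: S0 reads c1=4 → after 2×micro: 2; S1 reads c2=3/2 → after 1×micro: 4; S2 reads c0=2 → after 1×micro: 17/4 ⇒ (c0=2, c1=4, c2=17/4)
[Jacobi] macro 3: S0 reads c1=4 → after 2×micro: 2; S1 reads c2=17/4 → after 1×micro: 1; S2 reads c0=2 → after 1×micro: 67/8 ⇒ (c0=2, c1=1, c2=67/8)
[Jacobi] macro 4: S0 reads c1=1 → after 2×micro: 1; S1 reads c2=67/8 → after 1×micro: 1; S2 reads c0=2 → after 1×micro: 233/16 ⇒ (c0=1, c1=1, c2=233/16)
[Jacobi] macro 5: S0 reads c1=1 → after 2×micro: 1; S1 reads c2=233/16 → after 1×micro: 1; S2 reads c0=1 → after 1×micro: 731/32 ⇒ (c0=1, c1=1, c2=731/32)
[Jacobi] macro 6: S0 reads c1=1 → after 2×micro: 1; S1 reads c2=731/32 → after 1×micro: 4; S2 reads c0=1 → after 1×micro: 2257/64 ⇒ (c0=1, c1=4, c2=2257/64)
[Jacobi] macro 7: S0 reads c1=4 → after 2×micro: 1; S1 reads c2=2257/64 → after 1×micro: -2; S2 reads c0=1 → after 1×micro: 6899/128 ⇒ (c0=1, c1=-2, c2=6899/128)
[Jacobi] macro 8: S0 reads c1=-2 → after 2×micro: 1; S1 reads c2=6899/128 → after 1×micro: 1; S2 reads c0=1 → after 1×micro: 20953/256 ⇒ (c0=1, c1=1, c2=20953/256)
[Gauss-Seidel] macro 1: S0 reads c1=3 → after 2×micro: 2; S1 reads c2=1 → after 1×micro: 4; S2 reads c0=2 → after 1×micro: 7/2 ⇒ (c0=2, c1=4, c2=7/2)
[Gauss-Seidel] macro 2: S0 reads c1=4 → after 2×micro: 2; S1 reads c2=7/2 → after 1×micro: 1; S2 reads c0=2 → after 1×micro: 29/4 ⇒ (c0=2, c1=1, c2=29/4)
[Gauss-Seidel] macro 3: S0 reads c1=1 → after 2×micro: 1; S1 reads c2=29/4 → after 1×micro: 4; S2 reads c0=1 → after 1×micro: 95/8 ⇒ (c0=1, c1=4, c2=95/8)
[Gauss-Seidel] macro 4: S0 reads c1=4 → after 2×micro: 1; S1 reads c2=95/8 → after 1×micro: 4; S2 reads c0=1 → after 1×micro: 301/16 ⇒ (c0=1, c1=4, c2=301/16)
[Gauss-Seidel] macro 5: S0 reads c1=4 → after 2×micro: 1; S1 reads c2=301/16 → after 1×micro: 1; S2 reads c0=1 → after 1×micro: 935/32 ⇒ (c0=1, c1=1, c2=935/32)
[Gauss-Seidel] macro 6: S0 reads c1=1 → after 2×micro: 1; S1 reads c2=935/32 → after 1×micro: 1; S2 reads c0=1 → after 1×micro: 2869/64 ⇒ (c0=1, c1=1, c2=2869/64)
[Gauss-Seidel] macro 7: S0 reads c1=1 → after 2×micro: 1; S1 reads c2=2869/64 → after 1×micro: 1; S2 reads c0=1 → after 1×micro: 8735/128 ⇒ (c0=1, c1=1, c2=8735/128)
[Gauss-Seidel] macro 8: S0 reads c1=1 → after 2×micro: 1; S1 reads c2=8735/128 → after 1×micro: 1; S2 reads c0=1 → after 1×micro: 26461/256 ⇒ (c0=1, c1=1, c2=26461/256)

first divergence at macro-step: 1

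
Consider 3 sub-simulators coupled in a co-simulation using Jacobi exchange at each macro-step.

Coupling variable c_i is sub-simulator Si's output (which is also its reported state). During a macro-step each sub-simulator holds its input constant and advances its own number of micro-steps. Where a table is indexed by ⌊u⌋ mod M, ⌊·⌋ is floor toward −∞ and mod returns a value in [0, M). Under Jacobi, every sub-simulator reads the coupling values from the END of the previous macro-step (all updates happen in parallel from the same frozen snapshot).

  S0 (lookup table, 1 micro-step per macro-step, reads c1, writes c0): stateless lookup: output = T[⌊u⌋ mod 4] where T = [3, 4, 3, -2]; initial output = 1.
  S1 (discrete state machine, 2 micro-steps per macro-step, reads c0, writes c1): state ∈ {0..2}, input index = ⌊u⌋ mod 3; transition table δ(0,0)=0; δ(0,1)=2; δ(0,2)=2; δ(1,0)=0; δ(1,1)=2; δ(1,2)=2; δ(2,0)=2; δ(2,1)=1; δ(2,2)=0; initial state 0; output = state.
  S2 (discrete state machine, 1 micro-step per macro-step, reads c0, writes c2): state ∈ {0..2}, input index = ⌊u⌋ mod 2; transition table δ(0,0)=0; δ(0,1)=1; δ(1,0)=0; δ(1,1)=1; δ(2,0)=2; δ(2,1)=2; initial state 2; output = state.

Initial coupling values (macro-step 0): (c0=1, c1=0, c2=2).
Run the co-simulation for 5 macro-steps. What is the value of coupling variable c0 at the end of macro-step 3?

macro 1: S0 reads c1=0 → after 1×micro: 3; S1 reads c0=1 → after 2×micro: 1; S2 reads c0=1 → after 1×micro: 2 ⇒ (c0=3, c1=1, c2=2)
macro 2: S0 reads c1=1 → after 1×micro: 4; S1 reads c0=3 → after 2×micro: 0; S2 reads c0=3 → after 1×micro: 2 ⇒ (c0=4, c1=0, c2=2)
macro 3: S0 reads c1=0 → after 1×micro: 3; S1 reads c0=4 → after 2×micro: 1; S2 reads c0=4 → after 1×micro: 2 ⇒ (c0=3, c1=1, c2=2)
macro 4: S0 reads c1=1 → after 1×micro: 4; S1 reads c0=3 → after 2×micro: 0; S2 reads c0=3 → after 1×micro: 2 ⇒ (c0=4, c1=0, c2=2)
macro 5: S0 reads c1=0 → after 1×micro: 3; S1 reads c0=4 → after 2×micro: 1; S2 reads c0=4 → after 1×micro: 2 ⇒ (c0=3, c1=1, c2=2)

c0 at macro-step 3 = 3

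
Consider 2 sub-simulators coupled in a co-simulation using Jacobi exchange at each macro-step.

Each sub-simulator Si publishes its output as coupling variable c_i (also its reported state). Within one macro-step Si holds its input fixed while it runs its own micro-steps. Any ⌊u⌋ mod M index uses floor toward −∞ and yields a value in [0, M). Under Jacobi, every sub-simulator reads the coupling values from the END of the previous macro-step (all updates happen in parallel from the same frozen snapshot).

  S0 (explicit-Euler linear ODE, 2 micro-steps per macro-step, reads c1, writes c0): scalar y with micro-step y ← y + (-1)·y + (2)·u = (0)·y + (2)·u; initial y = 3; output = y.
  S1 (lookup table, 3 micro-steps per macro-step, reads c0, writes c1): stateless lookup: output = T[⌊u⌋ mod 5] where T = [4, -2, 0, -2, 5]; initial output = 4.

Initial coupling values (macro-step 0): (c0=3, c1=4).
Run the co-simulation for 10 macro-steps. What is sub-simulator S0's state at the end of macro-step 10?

macro 1: S0 reads c1=4 → after 2×micro: 8; S1 reads c0=3 → after 3×micro: -2 ⇒ (c0=8, c1=-2)
macro 2: S0 reads c1=-2 → after 2×micro: -4; S1 reads c0=8 → after 3×micro: -2 ⇒ (c0=-4, c1=-2)
macro 3: S0 reads c1=-2 → after 2×micro: -4; S1 reads c0=-4 → after 3×micro: -2 ⇒ (c0=-4, c1=-2)
macro 4: S0 reads c1=-2 → after 2×micro: -4; S1 reads c0=-4 → after 3×micro: -2 ⇒ (c0=-4, c1=-2)
macro 5: S0 reads c1=-2 → after 2×micro: -4; S1 reads c0=-4 → after 3×micro: -2 ⇒ (c0=-4, c1=-2)
macro 6: S0 reads c1=-2 → after 2×micro: -4; S1 reads c0=-4 → after 3×micro: -2 ⇒ (c0=-4, c1=-2)
macro 7: S0 reads c1=-2 → after 2×micro: -4; S1 reads c0=-4 → after 3×micro: -2 ⇒ (c0=-4, c1=-2)
macro 8: S0 reads c1=-2 → after 2×micro: -4; S1 reads c0=-4 → after 3×micro: -2 ⇒ (c0=-4, c1=-2)
macro 9: S0 reads c1=-2 → after 2×micro: -4; S1 reads c0=-4 → after 3×micro: -2 ⇒ (c0=-4, c1=-2)
macro 10: S0 reads c1=-2 → after 2×micro: -4; S1 reads c0=-4 → after 3×micro: -2 ⇒ (c0=-4, c1=-2)

S0 state at macro-step 10 = -4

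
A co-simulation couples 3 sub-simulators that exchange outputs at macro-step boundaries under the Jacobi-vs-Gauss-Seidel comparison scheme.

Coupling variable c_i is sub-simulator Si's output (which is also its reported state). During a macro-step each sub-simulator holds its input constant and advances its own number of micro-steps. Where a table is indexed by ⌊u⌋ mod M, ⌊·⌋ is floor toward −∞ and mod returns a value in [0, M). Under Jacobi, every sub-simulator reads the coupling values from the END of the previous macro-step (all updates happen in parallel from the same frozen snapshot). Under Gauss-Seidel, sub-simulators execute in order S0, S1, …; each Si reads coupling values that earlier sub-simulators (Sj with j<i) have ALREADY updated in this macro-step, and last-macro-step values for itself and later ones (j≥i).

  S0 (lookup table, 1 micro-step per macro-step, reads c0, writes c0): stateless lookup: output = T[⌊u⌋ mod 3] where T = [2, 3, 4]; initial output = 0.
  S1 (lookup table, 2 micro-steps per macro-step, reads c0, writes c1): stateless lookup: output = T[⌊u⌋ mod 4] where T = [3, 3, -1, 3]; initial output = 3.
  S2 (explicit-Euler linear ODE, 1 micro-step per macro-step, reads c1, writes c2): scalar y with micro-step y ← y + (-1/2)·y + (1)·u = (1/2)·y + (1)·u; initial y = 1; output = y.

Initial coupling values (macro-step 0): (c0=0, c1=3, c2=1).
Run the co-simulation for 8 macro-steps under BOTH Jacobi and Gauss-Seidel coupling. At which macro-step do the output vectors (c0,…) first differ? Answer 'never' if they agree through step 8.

first divergence at macro-step: 1

[Jacobi] macro 1: S0 reads c0=0 → after 1×micro: 2; S1 reads c0=0 → after 2×micro: 3; S2 reads c1=3 → after 1×micro: 7/2 ⇒ (c0=2, c1=3, c2=7/2)
[Jacobi] macro 2: S0 reads c0=2 → after 1×micro: 4; S1 reads c0=2 → after 2×micro: -1; S2 reads c1=3 → after 1×micro: 19/4 ⇒ (c0=4, c1=-1, c2=19/4)
[Jacobi] macro 3: S0 reads c0=4 → after 1×micro: 3; S1 reads c0=4 → after 2×micro: 3; S2 reads c1=-1 → after 1×micro: 11/8 ⇒ (c0=3, c1=3, c2=11/8)
[Jacobi] macro 4: S0 reads c0=3 → after 1×micro: 2; S1 reads c0=3 → after 2×micro: 3; S2 reads c1=3 → after 1×micro: 59/16 ⇒ (c0=2, c1=3, c2=59/16)
[Jacobi] macro 5: S0 reads c0=2 → after 1×micro: 4; S1 reads c0=2 → after 2×micro: -1; S2 reads c1=3 → after 1×micro: 155/32 ⇒ (c0=4, c1=-1, c2=155/32)
[Jacobi] macro 6: S0 reads c0=4 → after 1×micro: 3; S1 reads c0=4 → after 2×micro: 3; S2 reads c1=-1 → after 1×micro: 91/64 ⇒ (c0=3, c1=3, c2=91/64)
[Jacobi] macro 7: S0 reads c0=3 → after 1×micro: 2; S1 reads c0=3 → after 2×micro: 3; S2 reads c1=3 → after 1×micro: 475/128 ⇒ (c0=2, c1=3, c2=475/128)
[Jacobi] macro 8: S0 reads c0=2 → after 1×micro: 4; S1 reads c0=2 → after 2×micro: -1; S2 reads c1=3 → after 1×micro: 1243/256 ⇒ (c0=4, c1=-1, c2=1243/256)
[Gauss-Seidel] macro 1: S0 reads c0=0 → after 1×micro: 2; S1 reads c0=2 → after 2×micro: -1; S2 reads c1=-1 → after 1×micro: -1/2 ⇒ (c0=2, c1=-1, c2=-1/2)
[Gauss-Seidel] macro 2: S0 reads c0=2 → after 1×micro: 4; S1 reads c0=4 → after 2×micro: 3; S2 reads c1=3 → after 1×micro: 11/4 ⇒ (c0=4, c1=3, c2=11/4)
[Gauss-Seidel] macro 3: S0 reads c0=4 → after 1×micro: 3; S1 reads c0=3 → after 2×micro: 3; S2 reads c1=3 → after 1×micro: 35/8 ⇒ (c0=3, c1=3, c2=35/8)
[Gauss-Seidel] macro 4: S0 reads c0=3 → after 1×micro: 2; S1 reads c0=2 → after 2×micro: -1; S2 reads c1=-1 → after 1×micro: 19/16 ⇒ (c0=2, c1=-1, c2=19/16)
[Gauss-Seidel] macro 5: S0 reads c0=2 → after 1×micro: 4; S1 reads c0=4 → after 2×micro: 3; S2 reads c1=3 → after 1×micro: 115/32 ⇒ (c0=4, c1=3, c2=115/32)
[Gauss-Seidel] macro 6: S0 reads c0=4 → after 1×micro: 3; S1 reads c0=3 → after 2×micro: 3; S2 reads c1=3 → after 1×micro: 307/64 ⇒ (c0=3, c1=3, c2=307/64)
[Gauss-Seidel] macro 7: S0 reads c0=3 → after 1×micro: 2; S1 reads c0=2 → after 2×micro: -1; S2 reads c1=-1 → after 1×micro: 179/128 ⇒ (c0=2, c1=-1, c2=179/128)
[Gauss-Seidel] macro 8: S0 reads c0=2 → after 1×micro: 4; S1 reads c0=4 → after 2×micro: 3; S2 reads c1=3 → after 1×micro: 947/256 ⇒ (c0=4, c1=3, c2=947/256)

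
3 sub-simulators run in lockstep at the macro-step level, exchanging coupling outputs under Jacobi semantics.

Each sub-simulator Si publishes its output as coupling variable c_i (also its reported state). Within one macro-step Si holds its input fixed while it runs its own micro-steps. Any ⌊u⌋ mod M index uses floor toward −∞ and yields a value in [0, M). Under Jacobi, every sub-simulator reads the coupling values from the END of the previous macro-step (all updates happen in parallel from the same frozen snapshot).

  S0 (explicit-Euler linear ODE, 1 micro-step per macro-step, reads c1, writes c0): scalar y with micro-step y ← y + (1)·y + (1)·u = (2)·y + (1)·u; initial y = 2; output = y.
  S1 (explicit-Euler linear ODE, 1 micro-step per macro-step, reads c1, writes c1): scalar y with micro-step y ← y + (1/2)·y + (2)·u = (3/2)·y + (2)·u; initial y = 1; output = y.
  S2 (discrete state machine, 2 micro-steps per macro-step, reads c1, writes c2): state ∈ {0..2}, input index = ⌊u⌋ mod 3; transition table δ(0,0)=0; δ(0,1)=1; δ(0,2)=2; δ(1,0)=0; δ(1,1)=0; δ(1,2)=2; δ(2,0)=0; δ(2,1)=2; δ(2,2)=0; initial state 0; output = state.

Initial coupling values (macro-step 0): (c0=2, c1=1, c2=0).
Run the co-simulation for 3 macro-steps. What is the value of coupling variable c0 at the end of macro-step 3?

macro 1: S0 reads c1=1 → after 1×micro: 5; S1 reads c1=1 → after 1×micro: 7/2; S2 reads c1=1 → after 2×micro: 0 ⇒ (c0=5, c1=7/2, c2=0)
macro 2: S0 reads c1=7/2 → after 1×micro: 27/2; S1 reads c1=7/2 → after 1×micro: 49/4; S2 reads c1=7/2 → after 2×micro: 0 ⇒ (c0=27/2, c1=49/4, c2=0)
macro 3: S0 reads c1=49/4 → after 1×micro: 157/4; S1 reads c1=49/4 → after 1×micro: 343/8; S2 reads c1=49/4 → after 2×micro: 0 ⇒ (c0=157/4, c1=343/8, c2=0)

c0 at macro-step 3 = 157/4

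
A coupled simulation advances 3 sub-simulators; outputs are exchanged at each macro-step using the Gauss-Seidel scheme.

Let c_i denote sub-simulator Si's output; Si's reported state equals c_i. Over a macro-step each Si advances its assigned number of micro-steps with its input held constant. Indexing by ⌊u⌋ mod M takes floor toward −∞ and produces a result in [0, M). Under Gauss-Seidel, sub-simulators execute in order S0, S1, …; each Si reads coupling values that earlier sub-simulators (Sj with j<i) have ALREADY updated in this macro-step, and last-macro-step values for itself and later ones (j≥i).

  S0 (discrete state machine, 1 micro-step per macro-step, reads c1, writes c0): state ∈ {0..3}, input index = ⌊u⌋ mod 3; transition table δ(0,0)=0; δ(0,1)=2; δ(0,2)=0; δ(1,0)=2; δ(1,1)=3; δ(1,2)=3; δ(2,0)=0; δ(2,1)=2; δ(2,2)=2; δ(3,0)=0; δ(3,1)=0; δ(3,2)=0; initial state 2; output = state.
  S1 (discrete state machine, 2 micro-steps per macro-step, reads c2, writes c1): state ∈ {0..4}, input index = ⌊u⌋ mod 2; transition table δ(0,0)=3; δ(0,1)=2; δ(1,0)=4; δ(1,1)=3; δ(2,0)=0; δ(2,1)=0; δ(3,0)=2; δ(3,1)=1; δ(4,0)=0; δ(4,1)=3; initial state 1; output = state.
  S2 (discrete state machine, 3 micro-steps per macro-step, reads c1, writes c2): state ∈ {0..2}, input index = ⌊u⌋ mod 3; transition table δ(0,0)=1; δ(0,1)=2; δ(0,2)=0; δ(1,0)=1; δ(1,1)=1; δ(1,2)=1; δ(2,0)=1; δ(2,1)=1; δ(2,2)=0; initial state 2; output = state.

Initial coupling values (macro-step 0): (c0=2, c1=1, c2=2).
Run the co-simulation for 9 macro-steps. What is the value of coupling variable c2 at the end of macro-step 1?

macro 1: S0 reads c1=1 → after 1×micro: 2; S1 reads c2=2 → after 2×micro: 0; S2 reads c1=0 → after 3×micro: 1 ⇒ (c0=2, c1=0, c2=1)
macro 2: S0 reads c1=0 → after 1×micro: 0; S1 reads c2=1 → after 2×micro: 0; S2 reads c1=0 → after 3×micro: 1 ⇒ (c0=0, c1=0, c2=1)
macro 3: S0 reads c1=0 → after 1×micro: 0; S1 reads c2=1 → after 2×micro: 0; S2 reads c1=0 → after 3×micro: 1 ⇒ (c0=0, c1=0, c2=1)
macro 4: S0 reads c1=0 → after 1×micro: 0; S1 reads c2=1 → after 2×micro: 0; S2 reads c1=0 → after 3×micro: 1 ⇒ (c0=0, c1=0, c2=1)
macro 5: S0 reads c1=0 → after 1×micro: 0; S1 reads c2=1 → after 2×micro: 0; S2 reads c1=0 → after 3×micro: 1 ⇒ (c0=0, c1=0, c2=1)
macro 6: S0 reads c1=0 → after 1×micro: 0; S1 reads c2=1 → after 2×micro: 0; S2 reads c1=0 → after 3×micro: 1 ⇒ (c0=0, c1=0, c2=1)
macro 7: S0 reads c1=0 → after 1×micro: 0; S1 reads c2=1 → after 2×micro: 0; S2 reads c1=0 → after 3×micro: 1 ⇒ (c0=0, c1=0, c2=1)
macro 8: S0 reads c1=0 → after 1×micro: 0; S1 reads c2=1 → after 2×micro: 0; S2 reads c1=0 → after 3×micro: 1 ⇒ (c0=0, c1=0, c2=1)
macro 9: S0 reads c1=0 → after 1×micro: 0; S1 reads c2=1 → after 2×micro: 0; S2 reads c1=0 → after 3×micro: 1 ⇒ (c0=0, c1=0, c2=1)

c2 at macro-step 1 = 1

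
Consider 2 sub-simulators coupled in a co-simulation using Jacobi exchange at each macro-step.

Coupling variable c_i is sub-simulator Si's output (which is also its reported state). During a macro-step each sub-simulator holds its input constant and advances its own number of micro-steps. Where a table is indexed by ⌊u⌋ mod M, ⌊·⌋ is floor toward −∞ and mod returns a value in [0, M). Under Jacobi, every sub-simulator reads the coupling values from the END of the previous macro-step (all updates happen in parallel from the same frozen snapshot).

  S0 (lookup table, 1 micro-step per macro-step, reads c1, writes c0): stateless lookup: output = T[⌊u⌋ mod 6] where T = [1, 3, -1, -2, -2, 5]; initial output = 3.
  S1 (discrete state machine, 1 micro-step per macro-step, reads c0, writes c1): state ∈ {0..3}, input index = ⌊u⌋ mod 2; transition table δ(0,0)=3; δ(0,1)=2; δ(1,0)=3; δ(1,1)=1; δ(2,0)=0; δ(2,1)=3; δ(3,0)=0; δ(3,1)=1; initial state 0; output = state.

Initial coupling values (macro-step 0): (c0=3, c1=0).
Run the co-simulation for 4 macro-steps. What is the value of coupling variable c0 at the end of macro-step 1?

c0 at macro-step 1 = 1

macro 1: S0 reads c1=0 → after 1×micro: 1; S1 reads c0=3 → after 1×micro: 2 ⇒ (c0=1, c1=2)
macro 2: S0 reads c1=2 → after 1×micro: -1; S1 reads c0=1 → after 1×micro: 3 ⇒ (c0=-1, c1=3)
macro 3: S0 reads c1=3 → after 1×micro: -2; S1 reads c0=-1 → after 1×micro: 1 ⇒ (c0=-2, c1=1)
macro 4: S0 reads c1=1 → after 1×micro: 3; S1 reads c0=-2 → after 1×micro: 3 ⇒ (c0=3, c1=3)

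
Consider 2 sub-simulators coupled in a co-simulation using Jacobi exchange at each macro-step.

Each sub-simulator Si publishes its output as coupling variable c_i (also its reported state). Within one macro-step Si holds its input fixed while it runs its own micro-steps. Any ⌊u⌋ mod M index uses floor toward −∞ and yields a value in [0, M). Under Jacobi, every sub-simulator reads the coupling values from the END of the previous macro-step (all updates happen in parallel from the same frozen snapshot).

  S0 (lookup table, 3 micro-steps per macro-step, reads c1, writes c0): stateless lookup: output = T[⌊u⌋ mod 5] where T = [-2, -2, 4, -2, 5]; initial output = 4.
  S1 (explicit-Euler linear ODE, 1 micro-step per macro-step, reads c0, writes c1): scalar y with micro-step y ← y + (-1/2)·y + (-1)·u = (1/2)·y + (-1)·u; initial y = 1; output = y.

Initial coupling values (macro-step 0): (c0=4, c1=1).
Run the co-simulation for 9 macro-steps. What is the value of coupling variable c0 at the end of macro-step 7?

c0 at macro-step 7 = -2

macro 1: S0 reads c1=1 → after 3×micro: -2; S1 reads c0=4 → after 1×micro: -7/2 ⇒ (c0=-2, c1=-7/2)
macro 2: S0 reads c1=-7/2 → after 3×micro: -2; S1 reads c0=-2 → after 1×micro: 1/4 ⇒ (c0=-2, c1=1/4)
macro 3: S0 reads c1=1/4 → after 3×micro: -2; S1 reads c0=-2 → after 1×micro: 17/8 ⇒ (c0=-2, c1=17/8)
macro 4: S0 reads c1=17/8 → after 3×micro: 4; S1 reads c0=-2 → after 1×micro: 49/16 ⇒ (c0=4, c1=49/16)
macro 5: S0 reads c1=49/16 → after 3×micro: -2; S1 reads c0=4 → after 1×micro: -79/32 ⇒ (c0=-2, c1=-79/32)
macro 6: S0 reads c1=-79/32 → after 3×micro: 4; S1 reads c0=-2 → after 1×micro: 49/64 ⇒ (c0=4, c1=49/64)
macro 7: S0 reads c1=49/64 → after 3×micro: -2; S1 reads c0=4 → after 1×micro: -463/128 ⇒ (c0=-2, c1=-463/128)
macro 8: S0 reads c1=-463/128 → after 3×micro: -2; S1 reads c0=-2 → after 1×micro: 49/256 ⇒ (c0=-2, c1=49/256)
macro 9: S0 reads c1=49/256 → after 3×micro: -2; S1 reads c0=-2 → after 1×micro: 1073/512 ⇒ (c0=-2, c1=1073/512)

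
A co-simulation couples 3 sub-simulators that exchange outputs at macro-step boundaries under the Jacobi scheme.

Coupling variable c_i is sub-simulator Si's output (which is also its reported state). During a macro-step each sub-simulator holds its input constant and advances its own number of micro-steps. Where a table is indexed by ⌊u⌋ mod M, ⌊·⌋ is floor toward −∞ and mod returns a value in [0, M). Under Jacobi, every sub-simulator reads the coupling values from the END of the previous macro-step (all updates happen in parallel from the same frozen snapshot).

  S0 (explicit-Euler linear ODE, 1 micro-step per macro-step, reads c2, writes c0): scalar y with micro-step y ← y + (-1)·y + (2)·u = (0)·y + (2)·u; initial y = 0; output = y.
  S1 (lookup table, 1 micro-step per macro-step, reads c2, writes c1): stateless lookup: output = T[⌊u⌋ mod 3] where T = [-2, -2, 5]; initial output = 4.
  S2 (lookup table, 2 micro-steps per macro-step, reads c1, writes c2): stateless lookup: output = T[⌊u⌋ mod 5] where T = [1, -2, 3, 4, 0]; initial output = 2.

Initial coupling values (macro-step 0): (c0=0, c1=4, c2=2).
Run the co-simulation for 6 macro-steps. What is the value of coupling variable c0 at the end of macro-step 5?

c0 at macro-step 5 = 8

macro 1: S0 reads c2=2 → after 1×micro: 4; S1 reads c2=2 → after 1×micro: 5; S2 reads c1=4 → after 2×micro: 0 ⇒ (c0=4, c1=5, c2=0)
macro 2: S0 reads c2=0 → after 1×micro: 0; S1 reads c2=0 → after 1×micro: -2; S2 reads c1=5 → after 2×micro: 1 ⇒ (c0=0, c1=-2, c2=1)
macro 3: S0 reads c2=1 → after 1×micro: 2; S1 reads c2=1 → after 1×micro: -2; S2 reads c1=-2 → after 2×micro: 4 ⇒ (c0=2, c1=-2, c2=4)
macro 4: S0 reads c2=4 → after 1×micro: 8; S1 reads c2=4 → after 1×micro: -2; S2 reads c1=-2 → after 2×micro: 4 ⇒ (c0=8, c1=-2, c2=4)
macro 5: S0 reads c2=4 → after 1×micro: 8; S1 reads c2=4 → after 1×micro: -2; S2 reads c1=-2 → after 2×micro: 4 ⇒ (c0=8, c1=-2, c2=4)
macro 6: S0 reads c2=4 → after 1×micro: 8; S1 reads c2=4 → after 1×micro: -2; S2 reads c1=-2 → after 2×micro: 4 ⇒ (c0=8, c1=-2, c2=4)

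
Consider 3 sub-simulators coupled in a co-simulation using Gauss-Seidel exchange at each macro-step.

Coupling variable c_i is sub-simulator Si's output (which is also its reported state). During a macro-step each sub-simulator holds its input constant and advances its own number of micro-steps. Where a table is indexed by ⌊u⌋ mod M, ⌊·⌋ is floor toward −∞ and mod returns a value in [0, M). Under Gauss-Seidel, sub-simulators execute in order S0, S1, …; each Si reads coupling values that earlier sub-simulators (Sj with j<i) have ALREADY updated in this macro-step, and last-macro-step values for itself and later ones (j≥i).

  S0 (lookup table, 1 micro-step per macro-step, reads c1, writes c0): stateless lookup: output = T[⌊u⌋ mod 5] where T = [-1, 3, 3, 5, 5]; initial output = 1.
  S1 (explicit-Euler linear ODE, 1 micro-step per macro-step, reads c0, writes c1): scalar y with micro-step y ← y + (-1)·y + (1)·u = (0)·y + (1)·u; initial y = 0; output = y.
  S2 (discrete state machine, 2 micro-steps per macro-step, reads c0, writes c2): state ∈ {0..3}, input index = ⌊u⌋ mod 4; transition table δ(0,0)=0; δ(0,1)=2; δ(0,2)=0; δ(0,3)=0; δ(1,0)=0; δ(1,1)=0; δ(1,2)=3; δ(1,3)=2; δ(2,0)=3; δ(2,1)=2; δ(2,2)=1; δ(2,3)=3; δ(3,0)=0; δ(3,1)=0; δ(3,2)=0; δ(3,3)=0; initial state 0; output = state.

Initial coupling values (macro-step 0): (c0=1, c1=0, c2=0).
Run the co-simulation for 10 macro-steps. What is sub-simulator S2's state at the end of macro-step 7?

S2 state at macro-step 7 = 0

macro 1: S0 reads c1=0 → after 1×micro: -1; S1 reads c0=-1 → after 1×micro: -1; S2 reads c0=-1 → after 2×micro: 0 ⇒ (c0=-1, c1=-1, c2=0)
macro 2: S0 reads c1=-1 → after 1×micro: 5; S1 reads c0=5 → after 1×micro: 5; S2 reads c0=5 → after 2×micro: 2 ⇒ (c0=5, c1=5, c2=2)
macro 3: S0 reads c1=5 → after 1×micro: -1; S1 reads c0=-1 → after 1×micro: -1; S2 reads c0=-1 → after 2×micro: 0 ⇒ (c0=-1, c1=-1, c2=0)
macro 4: S0 reads c1=-1 → after 1×micro: 5; S1 reads c0=5 → after 1×micro: 5; S2 reads c0=5 → after 2×micro: 2 ⇒ (c0=5, c1=5, c2=2)
macro 5: S0 reads c1=5 → after 1×micro: -1; S1 reads c0=-1 → after 1×micro: -1; S2 reads c0=-1 → after 2×micro: 0 ⇒ (c0=-1, c1=-1, c2=0)
macro 6: S0 reads c1=-1 → after 1×micro: 5; S1 reads c0=5 → after 1×micro: 5; S2 reads c0=5 → after 2×micro: 2 ⇒ (c0=5, c1=5, c2=2)
macro 7: S0 reads c1=5 → after 1×micro: -1; S1 reads c0=-1 → after 1×micro: -1; S2 reads c0=-1 → after 2×micro: 0 ⇒ (c0=-1, c1=-1, c2=0)
macro 8: S0 reads c1=-1 → after 1×micro: 5; S1 reads c0=5 → after 1×micro: 5; S2 reads c0=5 → after 2×micro: 2 ⇒ (c0=5, c1=5, c2=2)
macro 9: S0 reads c1=5 → after 1×micro: -1; S1 reads c0=-1 → after 1×micro: -1; S2 reads c0=-1 → after 2×micro: 0 ⇒ (c0=-1, c1=-1, c2=0)
macro 10: S0 reads c1=-1 → after 1×micro: 5; S1 reads c0=5 → after 1×micro: 5; S2 reads c0=5 → after 2×micro: 2 ⇒ (c0=5, c1=5, c2=2)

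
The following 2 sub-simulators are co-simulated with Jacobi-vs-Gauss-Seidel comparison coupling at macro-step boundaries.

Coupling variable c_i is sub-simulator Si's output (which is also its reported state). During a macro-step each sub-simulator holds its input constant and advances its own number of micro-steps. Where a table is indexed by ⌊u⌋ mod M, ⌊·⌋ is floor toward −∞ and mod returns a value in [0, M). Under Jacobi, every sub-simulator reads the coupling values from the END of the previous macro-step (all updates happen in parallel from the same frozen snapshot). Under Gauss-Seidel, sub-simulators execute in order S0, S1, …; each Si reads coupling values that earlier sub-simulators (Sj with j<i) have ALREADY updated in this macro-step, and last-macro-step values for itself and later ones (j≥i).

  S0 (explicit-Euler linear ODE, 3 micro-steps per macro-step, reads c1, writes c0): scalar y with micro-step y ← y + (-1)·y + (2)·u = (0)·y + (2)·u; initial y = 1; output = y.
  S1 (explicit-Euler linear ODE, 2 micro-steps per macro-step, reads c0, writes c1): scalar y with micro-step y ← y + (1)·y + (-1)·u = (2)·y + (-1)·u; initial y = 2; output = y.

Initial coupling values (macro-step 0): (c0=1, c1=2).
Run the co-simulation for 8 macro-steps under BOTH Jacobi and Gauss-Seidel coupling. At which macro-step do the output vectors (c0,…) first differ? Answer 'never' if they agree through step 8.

[Jacobi] macro 1: S0 reads c1=2 → after 3×micro: 4; S1 reads c0=1 → after 2×micro: 5 ⇒ (c0=4, c1=5)
[Jacobi] macro 2: S0 reads c1=5 → after 3×micro: 10; S1 reads c0=4 → after 2×micro: 8 ⇒ (c0=10, c1=8)
[Jacobi] macro 3: S0 reads c1=8 → after 3×micro: 16; S1 reads c0=10 → after 2×micro: 2 ⇒ (c0=16, c1=2)
[Jacobi] macro 4: S0 reads c1=2 → after 3×micro: 4; S1 reads c0=16 → after 2×micro: -40 ⇒ (c0=4, c1=-40)
[Jacobi] macro 5: S0 reads c1=-40 → after 3×micro: -80; S1 reads c0=4 → after 2×micro: -172 ⇒ (c0=-80, c1=-172)
[Jacobi] macro 6: S0 reads c1=-172 → after 3×micro: -344; S1 reads c0=-80 → after 2×micro: -448 ⇒ (c0=-344, c1=-448)
[Jacobi] macro 7: S0 reads c1=-448 → after 3×micro: -896; S1 reads c0=-344 → after 2×micro: -760 ⇒ (c0=-896, c1=-760)
[Jacobi] macro 8: S0 reads c1=-760 → after 3×micro: -1520; S1 reads c0=-896 → after 2×micro: -352 ⇒ (c0=-1520, c1=-352)
[Gauss-Seidel] macro 1: S0 reads c1=2 → after 3×micro: 4; S1 reads c0=4 → after 2×micro: -4 ⇒ (c0=4, c1=-4)
[Gauss-Seidel] macro 2: S0 reads c1=-4 → after 3×micro: -8; S1 reads c0=-8 → after 2×micro: 8 ⇒ (c0=-8, c1=8)
[Gauss-Seidel] macro 3: S0 reads c1=8 → after 3×micro: 16; S1 reads c0=16 → after 2×micro: -16 ⇒ (c0=16, c1=-16)
[Gauss-Seidel] macro 4: S0 reads c1=-16 → after 3×micro: -32; S1 reads c0=-32 → after 2×micro: 32 ⇒ (c0=-32, c1=32)
[Gauss-Seidel] macro 5: S0 reads c1=32 → after 3×micro: 64; S1 reads c0=64 → after 2×micro: -64 ⇒ (c0=64, c1=-64)
[Gauss-Seidel] macro 6: S0 reads c1=-64 → after 3×micro: -128; S1 reads c0=-128 → after 2×micro: 128 ⇒ (c0=-128, c1=128)
[Gauss-Seidel] macro 7: S0 reads c1=128 → after 3×micro: 256; S1 reads c0=256 → after 2×micro: -256 ⇒ (c0=256, c1=-256)
[Gauss-Seidel] macro 8: S0 reads c1=-256 → after 3×micro: -512; S1 reads c0=-512 → after 2×micro: 512 ⇒ (c0=-512, c1=512)

first divergence at macro-step: 1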